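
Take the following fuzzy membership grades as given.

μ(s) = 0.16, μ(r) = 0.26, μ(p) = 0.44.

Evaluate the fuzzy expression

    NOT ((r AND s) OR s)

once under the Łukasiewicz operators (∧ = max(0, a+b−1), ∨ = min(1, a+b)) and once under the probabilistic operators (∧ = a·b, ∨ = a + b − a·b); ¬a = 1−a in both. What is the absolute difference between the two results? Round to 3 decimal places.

0.035

Under Łukasiewicz:
  r AND s = max(0, a+b−1) on (0.26, 0.16) = 0.00
  (r AND s) OR s = min(1, a+b) on (0.00, 0.16) = 0.16
  NOT ((r AND s) OR s) = 1 − 0.16 = 0.84
  → value = 0.8400
Under probabilistic:
  r AND s = a·b on (0.2600, 0.1600) = 0.0416
  (r AND s) OR s = a + b − a·b on (0.0416, 0.1600) = 0.1949
  NOT ((r AND s) OR s) = 1 − 0.1949 = 0.8051
  → value = 0.8051
|0.8400 − 0.8051| = 0.035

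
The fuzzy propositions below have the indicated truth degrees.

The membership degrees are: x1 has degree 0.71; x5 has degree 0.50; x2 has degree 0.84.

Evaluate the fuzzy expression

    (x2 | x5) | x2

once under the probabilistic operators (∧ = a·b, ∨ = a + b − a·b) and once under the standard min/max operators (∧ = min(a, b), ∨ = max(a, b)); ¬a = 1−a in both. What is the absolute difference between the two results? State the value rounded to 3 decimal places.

0.147

Under probabilistic:
  x2 | x5 = a + b − a·b on (0.8400, 0.5000) = 0.9200
  (x2 | x5) | x2 = a + b − a·b on (0.9200, 0.8400) = 0.9872
  → value = 0.9872
Under standard min/max:
  x2 | x5 = max(a, b) on (0.84, 0.50) = 0.84
  (x2 | x5) | x2 = max(a, b) on (0.84, 0.84) = 0.84
  → value = 0.8400
|0.9872 − 0.8400| = 0.147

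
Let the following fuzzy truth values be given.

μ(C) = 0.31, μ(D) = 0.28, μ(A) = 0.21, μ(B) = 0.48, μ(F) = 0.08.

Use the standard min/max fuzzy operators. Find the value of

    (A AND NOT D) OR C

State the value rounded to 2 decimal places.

NOT D = 1 − 0.28 = 0.72
A AND NOT D = min(a, b) on (0.21, 0.72) = 0.21
(A AND NOT D) OR C = max(a, b) on (0.21, 0.31) = 0.31

0.31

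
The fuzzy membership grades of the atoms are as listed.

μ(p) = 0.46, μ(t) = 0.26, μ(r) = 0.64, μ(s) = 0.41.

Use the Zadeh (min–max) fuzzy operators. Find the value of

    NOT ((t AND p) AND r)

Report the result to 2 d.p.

t AND p = min(a, b) on (0.26, 0.46) = 0.26
(t AND p) AND r = min(a, b) on (0.26, 0.64) = 0.26
NOT ((t AND p) AND r) = 1 − 0.26 = 0.74

0.74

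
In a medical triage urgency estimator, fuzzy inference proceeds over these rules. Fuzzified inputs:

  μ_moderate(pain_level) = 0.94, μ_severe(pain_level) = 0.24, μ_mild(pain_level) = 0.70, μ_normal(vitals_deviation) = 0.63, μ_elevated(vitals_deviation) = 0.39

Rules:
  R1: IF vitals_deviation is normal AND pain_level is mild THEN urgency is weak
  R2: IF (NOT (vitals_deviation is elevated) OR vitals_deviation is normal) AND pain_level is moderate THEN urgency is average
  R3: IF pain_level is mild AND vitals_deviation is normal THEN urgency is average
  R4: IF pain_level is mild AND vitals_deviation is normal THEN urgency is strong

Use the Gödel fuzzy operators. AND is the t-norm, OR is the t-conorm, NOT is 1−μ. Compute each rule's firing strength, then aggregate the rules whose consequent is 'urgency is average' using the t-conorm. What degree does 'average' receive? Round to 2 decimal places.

R1: normal=0.63, mild=0.70; AND[min(a, b)] → w = 0.63
R2: (¬elevated=1−0.39=0.61 OR normal=0.63) = 0.63; AND[min(a, b)] with moderate=0.94 → w = 0.63
R3: mild=0.70, normal=0.63; AND[min(a, b)] → w = 0.63
R4: mild=0.70, normal=0.63; AND[min(a, b)] → w = 0.63
Rules with consequent 'average': {R2, R3} → strengths 0.63, 0.63
Aggregate via t-conorm [max(a, b)]: 0.63

0.63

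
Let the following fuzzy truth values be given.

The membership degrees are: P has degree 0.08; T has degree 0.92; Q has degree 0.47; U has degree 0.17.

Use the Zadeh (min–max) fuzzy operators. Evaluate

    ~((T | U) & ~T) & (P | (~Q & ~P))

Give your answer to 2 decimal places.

T | U = max(a, b) on (0.92, 0.17) = 0.92
~T = 1 − 0.92 = 0.08
(T | U) & ~T = min(a, b) on (0.92, 0.08) = 0.08
~((T | U) & ~T) = 1 − 0.08 = 0.92
~Q = 1 − 0.47 = 0.53
~P = 1 − 0.08 = 0.92
~Q & ~P = min(a, b) on (0.53, 0.92) = 0.53
P | (~Q & ~P) = max(a, b) on (0.08, 0.53) = 0.53
~((T | U) & ~T) & (P | (~Q & ~P)) = min(a, b) on (0.92, 0.53) = 0.53

0.53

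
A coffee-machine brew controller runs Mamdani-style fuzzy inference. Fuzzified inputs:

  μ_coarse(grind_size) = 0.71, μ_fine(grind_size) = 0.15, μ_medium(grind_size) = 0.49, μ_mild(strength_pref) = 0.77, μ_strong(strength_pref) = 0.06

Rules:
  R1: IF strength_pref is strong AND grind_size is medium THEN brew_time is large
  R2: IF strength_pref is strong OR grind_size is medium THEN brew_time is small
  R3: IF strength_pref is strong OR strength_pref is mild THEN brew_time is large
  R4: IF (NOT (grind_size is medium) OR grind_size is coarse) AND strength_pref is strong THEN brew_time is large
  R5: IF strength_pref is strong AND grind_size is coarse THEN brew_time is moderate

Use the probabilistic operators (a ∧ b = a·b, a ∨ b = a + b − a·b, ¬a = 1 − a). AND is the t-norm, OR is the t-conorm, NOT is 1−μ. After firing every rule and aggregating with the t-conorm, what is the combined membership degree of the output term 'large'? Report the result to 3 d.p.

R1: strong=0.06, medium=0.49; AND[a·b] → w = 0.0294
R2: strong=0.06, medium=0.49; OR[a + b − a·b] → w = 0.5206
R3: strong=0.06, mild=0.77; OR[a + b − a·b] → w = 0.7838
R4: (¬medium=1−0.49=0.51 OR coarse=0.71) = 0.8579; AND[a·b] with strong=0.06 → w = 0.0515
R5: strong=0.06, coarse=0.71; AND[a·b] → w = 0.0426
Rules with consequent 'large': {R1, R3, R4} → strengths 0.0294, 0.7838, 0.0515
Aggregate via t-conorm [a + b − a·b]: 0.8010

0.801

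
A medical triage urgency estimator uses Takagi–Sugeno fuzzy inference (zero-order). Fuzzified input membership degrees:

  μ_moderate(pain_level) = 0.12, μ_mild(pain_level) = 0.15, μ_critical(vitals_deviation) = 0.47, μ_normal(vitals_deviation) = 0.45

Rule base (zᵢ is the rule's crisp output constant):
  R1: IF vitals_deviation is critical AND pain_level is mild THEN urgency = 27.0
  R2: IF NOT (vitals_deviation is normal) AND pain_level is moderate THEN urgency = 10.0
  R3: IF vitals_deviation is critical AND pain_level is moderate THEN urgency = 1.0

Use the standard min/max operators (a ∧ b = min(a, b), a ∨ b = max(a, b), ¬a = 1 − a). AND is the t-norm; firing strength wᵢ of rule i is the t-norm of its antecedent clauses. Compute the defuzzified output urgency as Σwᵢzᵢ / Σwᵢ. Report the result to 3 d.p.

13.769

R1 (z=27.0): critical=0.47, mild=0.15; AND[min(a, b)] → w = 0.15
R2 (z=10.0): ¬normal=1−0.45=0.55, moderate=0.12; AND[min(a, b)] → w = 0.12
R3 (z=1.0): critical=0.47, moderate=0.12; AND[min(a, b)] → w = 0.12
Weighted average = (0.15·27.0 + 0.12·10.0 + 0.12·1.0) / (0.15 + 0.12 + 0.12)
  = 5.3700 / 0.3900 = 13.769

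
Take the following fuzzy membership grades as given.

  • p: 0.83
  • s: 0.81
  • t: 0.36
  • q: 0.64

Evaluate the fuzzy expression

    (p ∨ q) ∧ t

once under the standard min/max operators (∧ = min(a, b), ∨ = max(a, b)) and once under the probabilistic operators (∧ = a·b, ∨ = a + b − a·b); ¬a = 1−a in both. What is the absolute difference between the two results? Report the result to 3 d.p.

Under standard min/max:
  p ∨ q = max(a, b) on (0.83, 0.64) = 0.83
  (p ∨ q) ∧ t = min(a, b) on (0.83, 0.36) = 0.36
  → value = 0.3600
Under probabilistic:
  p ∨ q = a + b − a·b on (0.8300, 0.6400) = 0.9388
  (p ∨ q) ∧ t = a·b on (0.9388, 0.3600) = 0.3380
  → value = 0.3380
|0.3600 − 0.3380| = 0.022

0.022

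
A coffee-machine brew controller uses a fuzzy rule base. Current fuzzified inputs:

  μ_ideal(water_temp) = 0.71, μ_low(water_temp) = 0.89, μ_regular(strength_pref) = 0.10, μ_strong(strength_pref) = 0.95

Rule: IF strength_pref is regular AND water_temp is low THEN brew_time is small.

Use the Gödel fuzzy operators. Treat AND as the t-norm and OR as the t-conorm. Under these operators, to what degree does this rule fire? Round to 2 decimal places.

firing strength: regular=0.10, low=0.89; AND[min(a, b)] → w = 0.10

0.10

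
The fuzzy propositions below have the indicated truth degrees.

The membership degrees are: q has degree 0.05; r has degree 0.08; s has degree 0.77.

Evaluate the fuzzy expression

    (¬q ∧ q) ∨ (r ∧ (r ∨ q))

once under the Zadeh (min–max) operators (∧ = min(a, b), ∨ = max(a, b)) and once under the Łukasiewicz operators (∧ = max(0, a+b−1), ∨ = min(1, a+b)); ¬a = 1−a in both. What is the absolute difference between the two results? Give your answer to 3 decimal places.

Under Zadeh (min–max):
  ¬q = 1 − 0.05 = 0.95
  ¬q ∧ q = min(a, b) on (0.95, 0.05) = 0.05
  r ∨ q = max(a, b) on (0.08, 0.05) = 0.08
  r ∧ (r ∨ q) = min(a, b) on (0.08, 0.08) = 0.08
  (¬q ∧ q) ∨ (r ∧ (r ∨ q)) = max(a, b) on (0.05, 0.08) = 0.08
  → value = 0.0800
Under Łukasiewicz:
  ¬q = 1 − 0.05 = 0.95
  ¬q ∧ q = max(0, a+b−1) on (0.95, 0.05) = 0.00
  r ∨ q = min(1, a+b) on (0.08, 0.05) = 0.13
  r ∧ (r ∨ q) = max(0, a+b−1) on (0.08, 0.13) = 0.00
  (¬q ∧ q) ∨ (r ∧ (r ∨ q)) = min(1, a+b) on (0.00, 0.00) = 0.00
  → value = 0.0000
|0.0800 − 0.0000| = 0.080

0.080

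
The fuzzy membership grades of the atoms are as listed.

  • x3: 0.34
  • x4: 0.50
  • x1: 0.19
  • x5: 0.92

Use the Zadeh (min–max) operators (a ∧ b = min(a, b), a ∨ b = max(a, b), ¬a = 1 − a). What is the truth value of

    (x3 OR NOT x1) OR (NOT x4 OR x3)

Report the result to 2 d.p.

NOT x1 = 1 − 0.19 = 0.81
x3 OR NOT x1 = max(a, b) on (0.34, 0.81) = 0.81
NOT x4 = 1 − 0.50 = 0.50
NOT x4 OR x3 = max(a, b) on (0.50, 0.34) = 0.50
(x3 OR NOT x1) OR (NOT x4 OR x3) = max(a, b) on (0.81, 0.50) = 0.81

0.81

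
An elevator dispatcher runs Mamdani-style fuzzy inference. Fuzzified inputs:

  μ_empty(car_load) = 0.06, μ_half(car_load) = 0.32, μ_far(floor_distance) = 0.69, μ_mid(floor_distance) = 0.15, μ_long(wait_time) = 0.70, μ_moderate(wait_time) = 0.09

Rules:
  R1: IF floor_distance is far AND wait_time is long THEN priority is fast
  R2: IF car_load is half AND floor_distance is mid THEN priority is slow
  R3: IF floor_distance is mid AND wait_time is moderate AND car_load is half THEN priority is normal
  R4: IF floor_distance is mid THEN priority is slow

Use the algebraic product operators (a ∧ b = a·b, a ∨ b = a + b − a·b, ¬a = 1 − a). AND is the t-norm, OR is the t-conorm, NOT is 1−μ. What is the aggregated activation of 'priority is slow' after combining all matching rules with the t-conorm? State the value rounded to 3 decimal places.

R1: far=0.69, long=0.70; AND[a·b] → w = 0.4830
R2: half=0.32, mid=0.15; AND[a·b] → w = 0.0480
R3: mid=0.15, moderate=0.09, half=0.32; AND[a·b] → w = 0.0043
R4: mid=0.15 → w = 0.1500
Rules with consequent 'slow': {R2, R4} → strengths 0.0480, 0.1500
Aggregate via t-conorm [a + b − a·b]: 0.1908

0.191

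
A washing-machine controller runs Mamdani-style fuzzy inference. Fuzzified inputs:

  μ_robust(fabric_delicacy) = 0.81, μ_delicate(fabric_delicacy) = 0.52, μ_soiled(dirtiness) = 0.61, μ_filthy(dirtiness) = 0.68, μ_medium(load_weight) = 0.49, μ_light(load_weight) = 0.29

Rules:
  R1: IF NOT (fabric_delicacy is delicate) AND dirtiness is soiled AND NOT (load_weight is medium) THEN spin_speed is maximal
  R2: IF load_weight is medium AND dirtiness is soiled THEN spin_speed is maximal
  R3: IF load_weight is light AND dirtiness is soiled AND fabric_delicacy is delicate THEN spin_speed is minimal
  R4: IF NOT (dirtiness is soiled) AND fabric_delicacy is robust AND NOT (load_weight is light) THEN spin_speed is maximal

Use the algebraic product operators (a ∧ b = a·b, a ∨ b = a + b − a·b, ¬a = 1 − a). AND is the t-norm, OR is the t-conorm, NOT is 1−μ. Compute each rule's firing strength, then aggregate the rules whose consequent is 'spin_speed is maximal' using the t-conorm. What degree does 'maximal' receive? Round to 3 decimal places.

0.537

R1: ¬delicate=1−0.52=0.48, soiled=0.61, ¬medium=1−0.49=0.51; AND[a·b] → w = 0.1493
R2: medium=0.49, soiled=0.61; AND[a·b] → w = 0.2989
R3: light=0.29, soiled=0.61, delicate=0.52; AND[a·b] → w = 0.0920
R4: ¬soiled=1−0.61=0.39, robust=0.81, ¬light=1−0.29=0.71; AND[a·b] → w = 0.2243
Rules with consequent 'maximal': {R1, R2, R4} → strengths 0.1493, 0.2989, 0.2243
Aggregate via t-conorm [a + b − a·b]: 0.5374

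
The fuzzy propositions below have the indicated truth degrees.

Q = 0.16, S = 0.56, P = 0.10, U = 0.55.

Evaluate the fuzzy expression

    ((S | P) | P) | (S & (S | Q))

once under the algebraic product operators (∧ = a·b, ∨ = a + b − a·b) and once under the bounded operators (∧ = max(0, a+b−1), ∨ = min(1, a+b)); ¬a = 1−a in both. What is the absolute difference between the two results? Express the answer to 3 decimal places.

0.231

Under algebraic product:
  S | P = a + b − a·b on (0.5600, 0.1000) = 0.6040
  (S | P) | P = a + b − a·b on (0.6040, 0.1000) = 0.6436
  S | Q = a + b − a·b on (0.5600, 0.1600) = 0.6304
  S & (S | Q) = a·b on (0.5600, 0.6304) = 0.3530
  ((S | P) | P) | (S & (S | Q)) = a + b − a·b on (0.6436, 0.3530) = 0.7694
  → value = 0.7694
Under bounded:
  S | P = min(1, a+b) on (0.56, 0.10) = 0.66
  (S | P) | P = min(1, a+b) on (0.66, 0.10) = 0.76
  S | Q = min(1, a+b) on (0.56, 0.16) = 0.72
  S & (S | Q) = max(0, a+b−1) on (0.56, 0.72) = 0.28
  ((S | P) | P) | (S & (S | Q)) = min(1, a+b) on (0.76, 0.28) = 1.00
  → value = 1.0000
|0.7694 − 1.0000| = 0.231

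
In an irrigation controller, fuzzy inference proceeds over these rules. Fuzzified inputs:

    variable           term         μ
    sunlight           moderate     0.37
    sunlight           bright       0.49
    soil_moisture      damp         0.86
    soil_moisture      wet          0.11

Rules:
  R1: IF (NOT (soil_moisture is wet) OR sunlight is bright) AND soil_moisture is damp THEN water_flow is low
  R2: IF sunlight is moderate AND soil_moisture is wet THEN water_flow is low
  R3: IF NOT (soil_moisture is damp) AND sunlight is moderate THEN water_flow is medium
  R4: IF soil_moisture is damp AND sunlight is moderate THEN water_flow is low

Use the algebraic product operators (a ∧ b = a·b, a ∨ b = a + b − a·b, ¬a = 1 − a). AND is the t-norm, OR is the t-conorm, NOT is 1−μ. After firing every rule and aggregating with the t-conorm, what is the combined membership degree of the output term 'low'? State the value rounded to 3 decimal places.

R1: (¬wet=1−0.11=0.89 OR bright=0.49) = 0.9439; AND[a·b] with damp=0.86 → w = 0.8118
R2: moderate=0.37, wet=0.11; AND[a·b] → w = 0.0407
R3: ¬damp=1−0.86=0.14, moderate=0.37; AND[a·b] → w = 0.0518
R4: damp=0.86, moderate=0.37; AND[a·b] → w = 0.3182
Rules with consequent 'low': {R1, R2, R4} → strengths 0.8118, 0.0407, 0.3182
Aggregate via t-conorm [a + b − a·b]: 0.8769

0.877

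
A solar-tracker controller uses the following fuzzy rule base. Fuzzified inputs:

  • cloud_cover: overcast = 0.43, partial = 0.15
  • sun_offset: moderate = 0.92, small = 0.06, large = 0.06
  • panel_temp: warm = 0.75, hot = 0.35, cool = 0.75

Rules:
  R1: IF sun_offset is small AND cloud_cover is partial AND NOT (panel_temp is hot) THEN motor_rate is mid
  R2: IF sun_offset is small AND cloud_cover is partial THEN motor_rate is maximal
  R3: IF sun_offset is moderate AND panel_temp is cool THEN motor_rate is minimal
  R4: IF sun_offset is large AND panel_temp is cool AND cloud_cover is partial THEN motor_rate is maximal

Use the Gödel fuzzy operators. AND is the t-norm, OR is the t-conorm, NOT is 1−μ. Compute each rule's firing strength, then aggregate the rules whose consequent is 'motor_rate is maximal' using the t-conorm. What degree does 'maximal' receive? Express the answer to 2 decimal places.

R1: small=0.06, partial=0.15, ¬hot=1−0.35=0.65; AND[min(a, b)] → w = 0.06
R2: small=0.06, partial=0.15; AND[min(a, b)] → w = 0.06
R3: moderate=0.92, cool=0.75; AND[min(a, b)] → w = 0.75
R4: large=0.06, cool=0.75, partial=0.15; AND[min(a, b)] → w = 0.06
Rules with consequent 'maximal': {R2, R4} → strengths 0.06, 0.06
Aggregate via t-conorm [max(a, b)]: 0.06

0.06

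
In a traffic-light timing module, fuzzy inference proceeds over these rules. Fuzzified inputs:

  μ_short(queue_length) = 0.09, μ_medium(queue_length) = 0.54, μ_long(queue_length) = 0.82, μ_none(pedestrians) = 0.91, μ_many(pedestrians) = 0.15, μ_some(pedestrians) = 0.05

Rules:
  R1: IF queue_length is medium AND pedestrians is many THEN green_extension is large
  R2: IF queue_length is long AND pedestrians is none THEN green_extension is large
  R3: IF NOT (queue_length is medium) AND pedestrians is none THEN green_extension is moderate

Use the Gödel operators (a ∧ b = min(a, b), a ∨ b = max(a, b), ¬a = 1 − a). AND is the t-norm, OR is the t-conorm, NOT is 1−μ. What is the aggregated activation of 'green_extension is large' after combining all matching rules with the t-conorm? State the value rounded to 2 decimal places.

0.82

R1: medium=0.54, many=0.15; AND[min(a, b)] → w = 0.15
R2: long=0.82, none=0.91; AND[min(a, b)] → w = 0.82
R3: ¬medium=1−0.54=0.46, none=0.91; AND[min(a, b)] → w = 0.46
Rules with consequent 'large': {R1, R2} → strengths 0.15, 0.82
Aggregate via t-conorm [max(a, b)]: 0.82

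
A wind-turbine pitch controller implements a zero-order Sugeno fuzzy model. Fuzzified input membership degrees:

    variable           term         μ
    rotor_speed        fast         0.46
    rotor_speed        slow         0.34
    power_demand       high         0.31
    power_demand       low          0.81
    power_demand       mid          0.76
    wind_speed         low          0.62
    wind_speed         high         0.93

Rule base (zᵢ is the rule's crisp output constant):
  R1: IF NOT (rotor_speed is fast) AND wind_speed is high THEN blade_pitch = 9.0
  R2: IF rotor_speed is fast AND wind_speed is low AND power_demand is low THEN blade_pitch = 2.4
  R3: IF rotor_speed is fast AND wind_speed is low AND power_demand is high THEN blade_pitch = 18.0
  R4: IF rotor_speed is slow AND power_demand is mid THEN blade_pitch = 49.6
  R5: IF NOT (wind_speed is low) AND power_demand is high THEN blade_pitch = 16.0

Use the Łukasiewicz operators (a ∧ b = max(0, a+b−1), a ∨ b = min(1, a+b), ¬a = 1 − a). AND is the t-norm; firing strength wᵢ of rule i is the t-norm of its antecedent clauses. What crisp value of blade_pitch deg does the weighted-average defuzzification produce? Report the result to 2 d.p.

16.12

R1 (z=9.0): ¬fast=1−0.46=0.54, high=0.93; AND[max(0, a+b−1)] → w = 0.47
R2 (z=2.4): fast=0.46, low=0.62, low=0.81; AND[max(0, a+b−1)] → w = 0.00
R3 (z=18.0): fast=0.46, low=0.62, high=0.31; AND[max(0, a+b−1)] → w = 0.00
R4 (z=49.6): slow=0.34, mid=0.76; AND[max(0, a+b−1)] → w = 0.10
R5 (z=16.0): ¬low=1−0.62=0.38, high=0.31; AND[max(0, a+b−1)] → w = 0.00
Weighted average = (0.47·9.0 + 0.00·2.4 + 0.00·18.0 + 0.10·49.6 + 0.00·16.0) / (0.47 + 0.00 + 0.00 + 0.10 + 0.00)
  = 9.1900 / 0.5700 = 16.12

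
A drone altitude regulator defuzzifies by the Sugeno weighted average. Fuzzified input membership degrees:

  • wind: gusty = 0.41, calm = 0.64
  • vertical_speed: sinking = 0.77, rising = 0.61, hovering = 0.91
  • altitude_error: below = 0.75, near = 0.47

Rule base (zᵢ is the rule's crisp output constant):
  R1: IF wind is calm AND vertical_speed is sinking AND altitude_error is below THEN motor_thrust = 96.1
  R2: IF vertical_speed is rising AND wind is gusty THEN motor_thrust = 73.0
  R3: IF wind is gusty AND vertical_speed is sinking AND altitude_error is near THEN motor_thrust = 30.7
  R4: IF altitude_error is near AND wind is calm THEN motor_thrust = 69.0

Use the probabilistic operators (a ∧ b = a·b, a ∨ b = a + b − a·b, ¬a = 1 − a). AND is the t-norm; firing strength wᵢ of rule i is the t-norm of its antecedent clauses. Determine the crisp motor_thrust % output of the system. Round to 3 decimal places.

73.990

R1 (z=96.1): calm=0.64, sinking=0.77, below=0.75; AND[a·b] → w = 0.3696
R2 (z=73.0): rising=0.61, gusty=0.41; AND[a·b] → w = 0.2501
R3 (z=30.7): gusty=0.41, sinking=0.77, near=0.47; AND[a·b] → w = 0.1484
R4 (z=69.0): near=0.47, calm=0.64; AND[a·b] → w = 0.3008
Weighted average = (0.3696·96.1 + 0.2501·73.0 + 0.1484·30.7 + 0.3008·69.0) / (0.3696 + 0.2501 + 0.1484 + 0.3008)
  = 79.0863 / 1.0689 = 73.990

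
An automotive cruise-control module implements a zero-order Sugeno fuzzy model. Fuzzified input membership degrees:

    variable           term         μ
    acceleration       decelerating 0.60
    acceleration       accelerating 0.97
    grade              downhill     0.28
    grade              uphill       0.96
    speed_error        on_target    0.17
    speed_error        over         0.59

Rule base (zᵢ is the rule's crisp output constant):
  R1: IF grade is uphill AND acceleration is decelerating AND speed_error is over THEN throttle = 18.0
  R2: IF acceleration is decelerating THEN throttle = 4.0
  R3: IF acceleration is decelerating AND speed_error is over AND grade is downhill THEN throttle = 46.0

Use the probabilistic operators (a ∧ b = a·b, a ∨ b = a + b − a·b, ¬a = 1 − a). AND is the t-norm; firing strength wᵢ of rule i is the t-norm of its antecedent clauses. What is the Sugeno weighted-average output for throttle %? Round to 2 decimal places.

R1 (z=18.0): uphill=0.96, decelerating=0.60, over=0.59; AND[a·b] → w = 0.3398
R2 (z=4.0): decelerating=0.60 → w = 0.6000
R3 (z=46.0): decelerating=0.60, over=0.59, downhill=0.28; AND[a·b] → w = 0.0991
Weighted average = (0.3398·18.0 + 0.6000·4.0 + 0.0991·46.0) / (0.3398 + 0.6000 + 0.0991)
  = 13.0766 / 1.0390 = 12.59

12.59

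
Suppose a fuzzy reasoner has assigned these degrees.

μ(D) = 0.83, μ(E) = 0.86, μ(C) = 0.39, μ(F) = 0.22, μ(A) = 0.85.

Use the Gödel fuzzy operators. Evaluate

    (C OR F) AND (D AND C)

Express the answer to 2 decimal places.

C OR F = max(a, b) on (0.39, 0.22) = 0.39
D AND C = min(a, b) on (0.83, 0.39) = 0.39
(C OR F) AND (D AND C) = min(a, b) on (0.39, 0.39) = 0.39

0.39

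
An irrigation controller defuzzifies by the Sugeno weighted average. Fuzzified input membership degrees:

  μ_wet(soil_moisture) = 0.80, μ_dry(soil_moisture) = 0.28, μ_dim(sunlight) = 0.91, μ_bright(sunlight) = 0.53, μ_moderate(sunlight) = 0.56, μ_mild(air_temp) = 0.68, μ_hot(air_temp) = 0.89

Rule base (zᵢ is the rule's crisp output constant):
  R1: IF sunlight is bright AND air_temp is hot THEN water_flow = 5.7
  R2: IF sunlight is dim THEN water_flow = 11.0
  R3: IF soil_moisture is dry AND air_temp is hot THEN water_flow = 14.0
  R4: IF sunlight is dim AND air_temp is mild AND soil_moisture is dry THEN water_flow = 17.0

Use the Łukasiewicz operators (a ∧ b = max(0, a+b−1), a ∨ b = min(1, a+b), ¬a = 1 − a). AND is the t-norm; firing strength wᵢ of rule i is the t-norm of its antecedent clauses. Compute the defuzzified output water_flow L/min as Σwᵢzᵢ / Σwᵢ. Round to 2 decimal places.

9.86

R1 (z=5.7): bright=0.53, hot=0.89; AND[max(0, a+b−1)] → w = 0.42
R2 (z=11.0): dim=0.91 → w = 0.91
R3 (z=14.0): dry=0.28, hot=0.89; AND[max(0, a+b−1)] → w = 0.17
R4 (z=17.0): dim=0.91, mild=0.68, dry=0.28; AND[max(0, a+b−1)] → w = 0.00
Weighted average = (0.42·5.7 + 0.91·11.0 + 0.17·14.0 + 0.00·17.0) / (0.42 + 0.91 + 0.17 + 0.00)
  = 14.7840 / 1.5000 = 9.86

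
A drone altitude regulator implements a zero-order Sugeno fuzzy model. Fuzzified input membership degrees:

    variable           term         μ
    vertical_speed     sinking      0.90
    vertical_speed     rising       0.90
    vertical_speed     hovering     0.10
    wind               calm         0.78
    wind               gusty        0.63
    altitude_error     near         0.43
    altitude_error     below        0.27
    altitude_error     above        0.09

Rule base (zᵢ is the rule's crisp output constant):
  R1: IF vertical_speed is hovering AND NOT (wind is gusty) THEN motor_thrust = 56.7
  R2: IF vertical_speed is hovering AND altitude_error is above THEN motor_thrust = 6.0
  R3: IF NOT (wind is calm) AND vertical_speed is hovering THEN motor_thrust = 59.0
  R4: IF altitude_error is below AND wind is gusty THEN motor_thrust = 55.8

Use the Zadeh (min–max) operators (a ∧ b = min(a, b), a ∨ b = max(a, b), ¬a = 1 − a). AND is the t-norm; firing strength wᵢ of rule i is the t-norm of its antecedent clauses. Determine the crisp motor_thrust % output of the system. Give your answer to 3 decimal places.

48.529

R1 (z=56.7): hovering=0.10, ¬gusty=1−0.63=0.37; AND[min(a, b)] → w = 0.10
R2 (z=6.0): hovering=0.10, above=0.09; AND[min(a, b)] → w = 0.09
R3 (z=59.0): ¬calm=1−0.78=0.22, hovering=0.10; AND[min(a, b)] → w = 0.10
R4 (z=55.8): below=0.27, gusty=0.63; AND[min(a, b)] → w = 0.27
Weighted average = (0.10·56.7 + 0.09·6.0 + 0.10·59.0 + 0.27·55.8) / (0.10 + 0.09 + 0.10 + 0.27)
  = 27.1760 / 0.5600 = 48.529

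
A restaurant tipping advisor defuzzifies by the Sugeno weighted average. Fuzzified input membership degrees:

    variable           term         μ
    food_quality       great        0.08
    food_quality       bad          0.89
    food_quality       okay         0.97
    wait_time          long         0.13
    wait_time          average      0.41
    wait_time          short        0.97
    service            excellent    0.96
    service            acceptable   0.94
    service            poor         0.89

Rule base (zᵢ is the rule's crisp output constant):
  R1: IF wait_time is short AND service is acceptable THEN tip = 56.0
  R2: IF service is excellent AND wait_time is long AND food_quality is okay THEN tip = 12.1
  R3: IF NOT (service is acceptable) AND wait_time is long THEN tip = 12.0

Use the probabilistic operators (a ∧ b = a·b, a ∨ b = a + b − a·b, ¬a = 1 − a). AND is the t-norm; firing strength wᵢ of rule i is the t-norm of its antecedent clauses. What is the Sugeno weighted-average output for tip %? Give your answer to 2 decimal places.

50.56

R1 (z=56.0): short=0.97, acceptable=0.94; AND[a·b] → w = 0.9118
R2 (z=12.1): excellent=0.96, long=0.13, okay=0.97; AND[a·b] → w = 0.1211
R3 (z=12.0): ¬acceptable=1−0.94=0.06, long=0.13; AND[a·b] → w = 0.0078
Weighted average = (0.9118·56.0 + 0.1211·12.1 + 0.0078·12.0) / (0.9118 + 0.1211 + 0.0078)
  = 52.6192 / 1.0407 = 50.56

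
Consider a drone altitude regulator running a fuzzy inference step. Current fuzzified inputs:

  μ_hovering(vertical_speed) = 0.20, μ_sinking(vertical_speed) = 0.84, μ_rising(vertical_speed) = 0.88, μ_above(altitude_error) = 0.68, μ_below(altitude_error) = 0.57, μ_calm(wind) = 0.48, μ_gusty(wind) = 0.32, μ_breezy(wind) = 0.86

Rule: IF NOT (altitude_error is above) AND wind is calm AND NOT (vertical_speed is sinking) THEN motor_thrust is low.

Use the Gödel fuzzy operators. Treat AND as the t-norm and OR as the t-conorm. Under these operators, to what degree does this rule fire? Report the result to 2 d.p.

0.16

firing strength: ¬above=1−0.68=0.32, calm=0.48, ¬sinking=1−0.84=0.16; AND[min(a, b)] → w = 0.16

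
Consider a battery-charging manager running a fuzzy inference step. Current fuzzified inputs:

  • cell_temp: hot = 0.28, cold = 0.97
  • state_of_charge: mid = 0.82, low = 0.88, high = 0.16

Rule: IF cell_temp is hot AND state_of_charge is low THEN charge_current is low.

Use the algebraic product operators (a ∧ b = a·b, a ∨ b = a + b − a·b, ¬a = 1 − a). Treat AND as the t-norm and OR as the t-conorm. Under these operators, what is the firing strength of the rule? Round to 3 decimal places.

firing strength: hot=0.28, low=0.88; AND[a·b] → w = 0.2464

0.246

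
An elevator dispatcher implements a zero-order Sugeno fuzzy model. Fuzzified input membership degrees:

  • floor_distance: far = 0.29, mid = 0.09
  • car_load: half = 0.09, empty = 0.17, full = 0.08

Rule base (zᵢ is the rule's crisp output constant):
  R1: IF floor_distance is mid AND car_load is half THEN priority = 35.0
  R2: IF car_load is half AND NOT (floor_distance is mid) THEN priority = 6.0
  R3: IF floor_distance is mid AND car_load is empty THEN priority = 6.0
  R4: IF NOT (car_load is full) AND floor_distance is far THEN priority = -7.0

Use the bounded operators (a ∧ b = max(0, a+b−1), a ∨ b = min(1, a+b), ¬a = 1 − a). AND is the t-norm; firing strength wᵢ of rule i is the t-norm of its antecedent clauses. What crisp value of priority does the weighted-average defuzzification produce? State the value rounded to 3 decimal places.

R1 (z=35.0): mid=0.09, half=0.09; AND[max(0, a+b−1)] → w = 0.00
R2 (z=6.0): half=0.09, ¬mid=1−0.09=0.91; AND[max(0, a+b−1)] → w = 0.00
R3 (z=6.0): mid=0.09, empty=0.17; AND[max(0, a+b−1)] → w = 0.00
R4 (z=-7.0): ¬full=1−0.08=0.92, far=0.29; AND[max(0, a+b−1)] → w = 0.21
Weighted average = (0.00·35.0 + 0.00·6.0 + 0.00·6.0 + 0.21·-7.0) / (0.00 + 0.00 + 0.00 + 0.21)
  = -1.4700 / 0.2100 = -7.000

-7.000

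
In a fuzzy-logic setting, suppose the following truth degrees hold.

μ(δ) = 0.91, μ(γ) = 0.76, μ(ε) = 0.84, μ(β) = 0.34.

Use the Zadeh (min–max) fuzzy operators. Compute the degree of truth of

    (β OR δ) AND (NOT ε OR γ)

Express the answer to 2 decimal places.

β OR δ = max(a, b) on (0.34, 0.91) = 0.91
NOT ε = 1 − 0.84 = 0.16
NOT ε OR γ = max(a, b) on (0.16, 0.76) = 0.76
(β OR δ) AND (NOT ε OR γ) = min(a, b) on (0.91, 0.76) = 0.76

0.76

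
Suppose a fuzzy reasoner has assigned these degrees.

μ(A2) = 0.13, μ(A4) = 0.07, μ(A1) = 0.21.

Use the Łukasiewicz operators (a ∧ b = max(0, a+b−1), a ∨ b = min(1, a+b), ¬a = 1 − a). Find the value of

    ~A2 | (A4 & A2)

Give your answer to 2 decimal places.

0.87

~A2 = 1 − 0.13 = 0.87
A4 & A2 = max(0, a+b−1) on (0.07, 0.13) = 0.00
~A2 | (A4 & A2) = min(1, a+b) on (0.87, 0.00) = 0.87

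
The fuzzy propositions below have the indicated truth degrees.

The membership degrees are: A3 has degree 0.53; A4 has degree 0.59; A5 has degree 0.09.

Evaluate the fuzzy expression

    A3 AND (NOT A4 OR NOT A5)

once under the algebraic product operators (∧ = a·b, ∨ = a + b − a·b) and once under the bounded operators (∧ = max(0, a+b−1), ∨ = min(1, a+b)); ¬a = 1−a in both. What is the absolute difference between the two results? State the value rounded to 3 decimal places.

Under algebraic product:
  NOT A4 = 1 − 0.5900 = 0.4100
  NOT A5 = 1 − 0.0900 = 0.9100
  NOT A4 OR NOT A5 = a + b − a·b on (0.4100, 0.9100) = 0.9469
  A3 AND (NOT A4 OR NOT A5) = a·b on (0.5300, 0.9469) = 0.5019
  → value = 0.5019
Under bounded:
  NOT A4 = 1 − 0.59 = 0.41
  NOT A5 = 1 − 0.09 = 0.91
  NOT A4 OR NOT A5 = min(1, a+b) on (0.41, 0.91) = 1.00
  A3 AND (NOT A4 OR NOT A5) = max(0, a+b−1) on (0.53, 1.00) = 0.53
  → value = 0.5300
|0.5019 − 0.5300| = 0.028

0.028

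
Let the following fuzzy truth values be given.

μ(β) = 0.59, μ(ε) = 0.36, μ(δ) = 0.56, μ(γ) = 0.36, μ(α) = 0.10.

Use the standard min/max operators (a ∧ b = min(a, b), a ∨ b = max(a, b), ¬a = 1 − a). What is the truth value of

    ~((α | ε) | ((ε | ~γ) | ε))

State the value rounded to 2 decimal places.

α | ε = max(a, b) on (0.10, 0.36) = 0.36
~γ = 1 − 0.36 = 0.64
ε | ~γ = max(a, b) on (0.36, 0.64) = 0.64
(ε | ~γ) | ε = max(a, b) on (0.64, 0.36) = 0.64
(α | ε) | ((ε | ~γ) | ε) = max(a, b) on (0.36, 0.64) = 0.64
~((α | ε) | ((ε | ~γ) | ε)) = 1 − 0.64 = 0.36

0.36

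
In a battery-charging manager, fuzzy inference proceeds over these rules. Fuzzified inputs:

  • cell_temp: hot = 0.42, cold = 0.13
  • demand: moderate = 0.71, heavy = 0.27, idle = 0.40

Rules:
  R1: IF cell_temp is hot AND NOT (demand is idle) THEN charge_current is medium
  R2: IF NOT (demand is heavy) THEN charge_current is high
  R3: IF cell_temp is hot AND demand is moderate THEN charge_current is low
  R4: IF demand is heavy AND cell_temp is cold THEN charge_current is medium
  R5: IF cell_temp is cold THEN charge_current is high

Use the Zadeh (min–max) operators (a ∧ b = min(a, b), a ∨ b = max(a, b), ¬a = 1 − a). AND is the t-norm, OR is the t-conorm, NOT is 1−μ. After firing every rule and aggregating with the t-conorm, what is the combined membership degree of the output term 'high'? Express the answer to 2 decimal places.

R1: hot=0.42, ¬idle=1−0.40=0.60; AND[min(a, b)] → w = 0.42
R2: ¬heavy=1−0.27=0.73 → w = 0.73
R3: hot=0.42, moderate=0.71; AND[min(a, b)] → w = 0.42
R4: heavy=0.27, cold=0.13; AND[min(a, b)] → w = 0.13
R5: cold=0.13 → w = 0.13
Rules with consequent 'high': {R2, R5} → strengths 0.73, 0.13
Aggregate via t-conorm [max(a, b)]: 0.73

0.73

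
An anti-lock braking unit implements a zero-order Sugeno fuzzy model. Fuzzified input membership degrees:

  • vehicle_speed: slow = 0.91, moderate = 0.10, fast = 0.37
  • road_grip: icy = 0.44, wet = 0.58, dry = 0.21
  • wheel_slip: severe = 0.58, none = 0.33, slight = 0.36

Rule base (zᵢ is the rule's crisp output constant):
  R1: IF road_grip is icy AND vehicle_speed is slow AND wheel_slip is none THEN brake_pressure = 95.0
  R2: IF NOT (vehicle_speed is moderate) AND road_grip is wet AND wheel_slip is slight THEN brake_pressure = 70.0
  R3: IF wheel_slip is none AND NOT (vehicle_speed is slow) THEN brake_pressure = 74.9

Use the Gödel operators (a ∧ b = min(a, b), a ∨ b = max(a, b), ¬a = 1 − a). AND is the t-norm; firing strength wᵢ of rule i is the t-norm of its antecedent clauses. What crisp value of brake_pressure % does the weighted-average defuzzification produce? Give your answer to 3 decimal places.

R1 (z=95.0): icy=0.44, slow=0.91, none=0.33; AND[min(a, b)] → w = 0.33
R2 (z=70.0): ¬moderate=1−0.10=0.90, wet=0.58, slight=0.36; AND[min(a, b)] → w = 0.36
R3 (z=74.9): none=0.33, ¬slow=1−0.91=0.09; AND[min(a, b)] → w = 0.09
Weighted average = (0.33·95.0 + 0.36·70.0 + 0.09·74.9) / (0.33 + 0.36 + 0.09)
  = 63.2910 / 0.7800 = 81.142

81.142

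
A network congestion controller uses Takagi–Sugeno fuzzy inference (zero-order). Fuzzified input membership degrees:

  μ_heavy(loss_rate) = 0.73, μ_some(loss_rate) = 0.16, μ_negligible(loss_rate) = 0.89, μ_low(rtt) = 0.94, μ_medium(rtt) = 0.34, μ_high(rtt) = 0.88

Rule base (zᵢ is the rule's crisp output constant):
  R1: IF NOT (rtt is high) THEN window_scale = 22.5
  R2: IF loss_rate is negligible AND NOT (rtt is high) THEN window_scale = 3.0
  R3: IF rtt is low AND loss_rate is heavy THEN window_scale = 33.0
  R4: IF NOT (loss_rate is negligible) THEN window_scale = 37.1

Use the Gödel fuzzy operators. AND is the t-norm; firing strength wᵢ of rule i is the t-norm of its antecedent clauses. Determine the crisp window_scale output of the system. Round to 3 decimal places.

28.918

R1 (z=22.5): ¬high=1−0.88=0.12 → w = 0.12
R2 (z=3.0): negligible=0.89, ¬high=1−0.88=0.12; AND[min(a, b)] → w = 0.12
R3 (z=33.0): low=0.94, heavy=0.73; AND[min(a, b)] → w = 0.73
R4 (z=37.1): ¬negligible=1−0.89=0.11 → w = 0.11
Weighted average = (0.12·22.5 + 0.12·3.0 + 0.73·33.0 + 0.11·37.1) / (0.12 + 0.12 + 0.73 + 0.11)
  = 31.2310 / 1.0800 = 28.918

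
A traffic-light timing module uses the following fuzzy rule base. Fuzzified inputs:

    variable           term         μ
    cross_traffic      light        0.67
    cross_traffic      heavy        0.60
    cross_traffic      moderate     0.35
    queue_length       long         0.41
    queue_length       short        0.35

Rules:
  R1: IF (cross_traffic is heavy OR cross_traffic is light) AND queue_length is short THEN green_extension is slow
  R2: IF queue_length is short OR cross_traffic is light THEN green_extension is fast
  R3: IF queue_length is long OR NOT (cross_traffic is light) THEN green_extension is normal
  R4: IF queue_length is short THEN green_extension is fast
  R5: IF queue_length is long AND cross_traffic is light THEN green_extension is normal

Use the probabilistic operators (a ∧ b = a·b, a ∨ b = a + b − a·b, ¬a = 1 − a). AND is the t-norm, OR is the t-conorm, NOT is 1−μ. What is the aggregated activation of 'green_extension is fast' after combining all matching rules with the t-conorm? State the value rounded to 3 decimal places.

0.861

R1: (heavy=0.60 OR light=0.67) = 0.8680; AND[a·b] with short=0.35 → w = 0.3038
R2: short=0.35, light=0.67; OR[a + b − a·b] → w = 0.7855
R3: long=0.41, ¬light=1−0.67=0.33; OR[a + b − a·b] → w = 0.6047
R4: short=0.35 → w = 0.3500
R5: long=0.41, light=0.67; AND[a·b] → w = 0.2747
Rules with consequent 'fast': {R2, R4} → strengths 0.7855, 0.3500
Aggregate via t-conorm [a + b − a·b]: 0.8606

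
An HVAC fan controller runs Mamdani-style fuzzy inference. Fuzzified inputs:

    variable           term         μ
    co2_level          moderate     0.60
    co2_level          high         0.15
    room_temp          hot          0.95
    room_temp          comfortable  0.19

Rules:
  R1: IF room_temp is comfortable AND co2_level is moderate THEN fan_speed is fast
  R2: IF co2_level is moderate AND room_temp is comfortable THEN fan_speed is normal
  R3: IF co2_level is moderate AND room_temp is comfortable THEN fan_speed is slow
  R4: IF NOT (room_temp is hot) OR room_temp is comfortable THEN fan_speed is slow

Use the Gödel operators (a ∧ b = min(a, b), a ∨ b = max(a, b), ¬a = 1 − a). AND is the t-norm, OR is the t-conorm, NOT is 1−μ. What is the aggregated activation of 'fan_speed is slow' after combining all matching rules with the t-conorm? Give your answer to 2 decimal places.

R1: comfortable=0.19, moderate=0.60; AND[min(a, b)] → w = 0.19
R2: moderate=0.60, comfortable=0.19; AND[min(a, b)] → w = 0.19
R3: moderate=0.60, comfortable=0.19; AND[min(a, b)] → w = 0.19
R4: ¬hot=1−0.95=0.05, comfortable=0.19; OR[max(a, b)] → w = 0.19
Rules with consequent 'slow': {R3, R4} → strengths 0.19, 0.19
Aggregate via t-conorm [max(a, b)]: 0.19

0.19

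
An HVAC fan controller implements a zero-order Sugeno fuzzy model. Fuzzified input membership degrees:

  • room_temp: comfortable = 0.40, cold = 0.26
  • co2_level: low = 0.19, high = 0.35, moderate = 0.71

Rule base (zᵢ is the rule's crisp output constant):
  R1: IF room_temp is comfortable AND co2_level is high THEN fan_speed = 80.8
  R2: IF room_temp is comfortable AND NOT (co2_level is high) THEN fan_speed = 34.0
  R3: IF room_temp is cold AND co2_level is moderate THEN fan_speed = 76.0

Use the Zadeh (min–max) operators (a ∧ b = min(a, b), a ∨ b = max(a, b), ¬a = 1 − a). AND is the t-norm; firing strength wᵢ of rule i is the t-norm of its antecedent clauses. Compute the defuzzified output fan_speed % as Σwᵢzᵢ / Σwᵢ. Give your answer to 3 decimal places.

61.030

R1 (z=80.8): comfortable=0.40, high=0.35; AND[min(a, b)] → w = 0.35
R2 (z=34.0): comfortable=0.40, ¬high=1−0.35=0.65; AND[min(a, b)] → w = 0.40
R3 (z=76.0): cold=0.26, moderate=0.71; AND[min(a, b)] → w = 0.26
Weighted average = (0.35·80.8 + 0.40·34.0 + 0.26·76.0) / (0.35 + 0.40 + 0.26)
  = 61.6400 / 1.0100 = 61.030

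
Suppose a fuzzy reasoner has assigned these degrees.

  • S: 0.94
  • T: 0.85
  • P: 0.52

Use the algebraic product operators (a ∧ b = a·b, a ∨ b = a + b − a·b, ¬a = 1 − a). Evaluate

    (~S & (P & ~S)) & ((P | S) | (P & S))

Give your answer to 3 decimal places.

~S = 1 − 0.9400 = 0.0600
~S = 1 − 0.9400 = 0.0600
P & ~S = a·b on (0.5200, 0.0600) = 0.0312
~S & (P & ~S) = a·b on (0.0600, 0.0312) = 0.0019
P | S = a + b − a·b on (0.5200, 0.9400) = 0.9712
P & S = a·b on (0.5200, 0.9400) = 0.4888
(P | S) | (P & S) = a + b − a·b on (0.9712, 0.4888) = 0.9853
(~S & (P & ~S)) & ((P | S) | (P & S)) = a·b on (0.0019, 0.9853) = 0.0018

0.002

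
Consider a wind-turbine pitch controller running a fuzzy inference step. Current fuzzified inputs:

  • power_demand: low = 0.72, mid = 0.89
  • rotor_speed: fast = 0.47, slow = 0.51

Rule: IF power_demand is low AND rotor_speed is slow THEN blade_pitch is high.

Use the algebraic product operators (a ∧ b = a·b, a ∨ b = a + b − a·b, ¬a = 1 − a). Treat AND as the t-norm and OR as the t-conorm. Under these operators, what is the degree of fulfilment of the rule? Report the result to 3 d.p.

firing strength: low=0.72, slow=0.51; AND[a·b] → w = 0.3672

0.367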